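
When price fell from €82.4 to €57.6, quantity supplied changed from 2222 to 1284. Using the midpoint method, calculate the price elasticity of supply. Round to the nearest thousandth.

%Δq = (1284 − 2222)/[(2222 + 1284)/2] = -938/1753 ≈ -0.5351.
%Δp = (57.6 − 82.4)/[(82.4 + 57.6)/2] = -24.8/70 ≈ -0.3543.
Arc elasticity E = %Δq/%Δp ≈ -0.5351/-0.3543 ≈ 1.510.
|E| > 1: supply is elastic over this range.

1.510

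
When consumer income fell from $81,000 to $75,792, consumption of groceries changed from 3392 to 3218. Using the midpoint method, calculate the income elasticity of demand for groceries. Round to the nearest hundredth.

0.79

%ΔQ = (3218 − 3392)/[(3392+3218)/2] = -174/3305 ≈ -0.0526.
%ΔI = (75,792 − 81,000)/[(81,000+75,792)/2] = -5208/78396 ≈ -0.0664.
E_I = %ΔQ/%ΔI ≈ 0.79.
E_I ∈ (0,1): normal good (necessity).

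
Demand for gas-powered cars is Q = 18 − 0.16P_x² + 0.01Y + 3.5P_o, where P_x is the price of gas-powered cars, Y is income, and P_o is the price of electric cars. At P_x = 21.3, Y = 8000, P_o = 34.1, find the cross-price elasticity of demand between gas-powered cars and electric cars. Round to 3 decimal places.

Evaluating quantity at (P_x, Y, P_o) gives Q = 18 − 0.16(21.3)² + 0.01(8000) + 3.5(34.1) = 18 − 72.5904 + 80 + 119.35 = 144.7596.
∂Q/∂P_o = +3.5, so E_xy = 3.5·(34.1/144.7596) ≈ 0.824.
E_xy > 0: the goods are substitutes.

0.824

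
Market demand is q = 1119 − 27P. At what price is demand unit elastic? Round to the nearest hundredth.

20.72

For linear demand q = a − bP, E = −bP/(a − bP). |E| = 1 ⇒ bP = a − bP ⇒ P = a/(2b).
P = 1119/(2·27) ≈ 20.72.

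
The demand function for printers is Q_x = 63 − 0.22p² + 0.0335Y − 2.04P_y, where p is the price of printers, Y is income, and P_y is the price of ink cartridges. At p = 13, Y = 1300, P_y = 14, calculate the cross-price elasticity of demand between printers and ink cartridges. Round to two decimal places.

-0.70

First evaluate Q_x: 63 − 0.22(13)² + 0.0335(1300) − 2.04(14) = 63 − 37.18 + 43.55 − 28.56 = 40.81.
∂Q_x/∂P_y = −2.04, so E_xy = -2.04·(14/40.81) ≈ -0.70.
E_xy < 0: the goods are complements.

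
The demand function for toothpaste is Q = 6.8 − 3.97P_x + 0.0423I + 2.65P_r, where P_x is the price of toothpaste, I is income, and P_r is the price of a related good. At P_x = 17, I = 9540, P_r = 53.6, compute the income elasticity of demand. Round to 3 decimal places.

0.832

Substituting, Q = 6.8 − 3.97(17) + 0.0423(9540) + 2.65(53.6) = 6.8 − 67.49 + 403.542 + 142.04 = 484.892.
∂Q/∂I = +0.0423, so E_I = 0.0423·(9540/484.892) ≈ 0.832.
E_I ∈ (0,1): normal good (necessity).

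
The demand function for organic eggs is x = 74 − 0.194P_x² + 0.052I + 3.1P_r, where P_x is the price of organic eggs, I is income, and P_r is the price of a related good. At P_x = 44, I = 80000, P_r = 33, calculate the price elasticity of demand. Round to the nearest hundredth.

Substituting, x = 74 − 0.194(44)² + 0.052(80000) + 3.1(33) = 74 − 375.584 + 4160 + 102.3 = 3960.716.
∂x/∂P_x = −2·0.194·P_x = -17.072, so E_p = -17.072·(44/3960.716) ≈ -0.19.
|E_p| < 1: demand is inelastic.

-0.19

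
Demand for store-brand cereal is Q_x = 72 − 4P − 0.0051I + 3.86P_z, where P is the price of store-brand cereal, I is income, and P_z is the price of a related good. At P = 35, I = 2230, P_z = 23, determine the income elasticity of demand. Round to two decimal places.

First evaluate Q_x: 72 − 4(35) − 0.0051(2230) + 3.86(23) = 72 − 140 − 11.373 + 88.78 = 9.407.
∂Q_x/∂I = −0.0051, so E_I = -0.0051·(2230/9.407) ≈ -1.21.
E_I < 0: inferior good.

-1.21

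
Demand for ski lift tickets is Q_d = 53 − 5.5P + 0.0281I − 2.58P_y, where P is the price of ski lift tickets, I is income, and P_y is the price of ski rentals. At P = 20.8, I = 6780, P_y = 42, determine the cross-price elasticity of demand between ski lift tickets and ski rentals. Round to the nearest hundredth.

Q_d = 53 − 5.5(20.8) + 0.0281(6780) − 2.58(42) = 53 − 114.4 + 190.518 − 108.36 = 20.758.
∂Q_d/∂P_y = −2.58, so E_xy = -2.58·(42/20.758) ≈ -5.22.
E_xy < 0: the goods are complements.

-5.22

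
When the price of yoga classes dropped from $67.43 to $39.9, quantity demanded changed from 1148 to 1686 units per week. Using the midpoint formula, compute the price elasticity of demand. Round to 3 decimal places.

-0.740

%Δq = (1686 − 1148)/[(1148 + 1686)/2] = 538/1417 ≈ 0.3797.
%Δp = (39.9 − 67.43)/[(67.43 + 39.9)/2] = -27.53/53.665 ≈ -0.5130.
Arc elasticity E = %Δq/%Δp ≈ 0.3797/-0.5130 ≈ -0.740.
|E| < 1: demand is inelastic over this range.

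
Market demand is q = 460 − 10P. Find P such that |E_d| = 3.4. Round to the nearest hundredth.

Set −bP/(a − bP) = −3.4 ⇒ bP = 3.4(a − bP) ⇒ bP(1+3.4) = 3.4·a.
P = 3.4·460/(10·4.4) ≈ 35.55.

35.55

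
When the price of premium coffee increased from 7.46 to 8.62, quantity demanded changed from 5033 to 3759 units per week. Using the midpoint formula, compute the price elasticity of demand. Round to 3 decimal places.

%ΔQ = (3759 − 5033)/[(5033 + 3759)/2] = -1274/4396 ≈ -0.2898.
%Δp = (8.62 − 7.46)/[(7.46 + 8.62)/2] = 1.16/8.04 ≈ 0.1443.
Arc elasticity E = %ΔQ/%Δp ≈ -0.2898/0.1443 ≈ -2.009.
|E| > 1: demand is elastic over this range.

-2.009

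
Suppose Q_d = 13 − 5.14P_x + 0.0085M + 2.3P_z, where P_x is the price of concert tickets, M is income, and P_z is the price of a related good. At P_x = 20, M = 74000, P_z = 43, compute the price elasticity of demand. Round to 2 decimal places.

-0.16

First evaluate Q_d: 13 − 5.14(20) + 0.0085(74000) + 2.3(43) = 13 − 102.8 + 629 + 98.9 = 638.1.
∂Q_d/∂P_x = −5.14, so E_p = (−5.14)·(20/638.1) ≈ -0.16.
|E_p| < 1: demand is inelastic.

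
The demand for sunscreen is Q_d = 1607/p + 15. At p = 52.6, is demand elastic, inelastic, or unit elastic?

inelastic

At p = 52.6, Q_d = 45.5513.
dQ_d/dp = −1607/p² = −0.5808.
Point elasticity E = (dQ_d/dp)·(p/Q_d) = -0.5808 × 52.6/45.5513 ≈ -0.671.
|E| ≈ 0.671 < 1, so demand is inelastic.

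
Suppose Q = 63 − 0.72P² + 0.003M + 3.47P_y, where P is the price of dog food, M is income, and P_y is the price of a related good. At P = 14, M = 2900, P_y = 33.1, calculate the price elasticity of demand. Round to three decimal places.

Substituting, Q = 63 − 0.72(14)² + 0.003(2900) + 3.47(33.1) = 63 − 141.12 + 8.7 + 114.857 = 45.437.
∂Q/∂P = −2·0.72·P = -20.16, so E_p = -20.16·(14/45.437) ≈ -6.212.
|E_p| > 1: demand is elastic.

-6.212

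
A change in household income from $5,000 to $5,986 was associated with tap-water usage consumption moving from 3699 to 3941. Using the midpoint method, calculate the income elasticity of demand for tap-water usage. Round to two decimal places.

0.35

%ΔQ = (3941 − 3699)/[(3699+3941)/2] = 242/3820 ≈ 0.0634.
%ΔI = (5,986 − 5,000)/[(5,000+5,986)/2] = 986/5493 ≈ 0.1795.
E_I = %ΔQ/%ΔI ≈ 0.35.
E_I ∈ (0,1): normal good (necessity).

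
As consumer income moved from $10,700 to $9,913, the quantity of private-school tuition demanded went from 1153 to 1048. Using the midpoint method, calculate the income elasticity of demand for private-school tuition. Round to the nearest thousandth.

1.249

%ΔQ = (1048 − 1153)/[(1153+1048)/2] = -105/1100.5 ≈ -0.0954.
%ΔI = (9,913 − 10,700)/[(10,700+9,913)/2] = -787/10306.5 ≈ -0.0764.
E_I = %ΔQ/%ΔI ≈ 1.249.
E_I > 1: normal good (luxury).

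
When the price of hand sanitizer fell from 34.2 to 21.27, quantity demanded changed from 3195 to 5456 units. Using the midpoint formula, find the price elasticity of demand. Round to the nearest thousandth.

-1.121

%ΔQ = (5456 − 3195)/[(3195 + 5456)/2] = 2261/4325.5 ≈ 0.5227.
%Δp = (21.27 − 34.2)/[(34.2 + 21.27)/2] = -12.93/27.735 ≈ -0.4662.
Arc elasticity E = %ΔQ/%Δp ≈ 0.5227/-0.4662 ≈ -1.121.
|E| > 1: demand is elastic over this range.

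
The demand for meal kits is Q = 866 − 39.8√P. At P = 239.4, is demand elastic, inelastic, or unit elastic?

elastic

At P = 239.4, Q = 250.1923.
dQ/dP = −39.8/(2√P) = −39.8/(2·15.4726).
Point elasticity E = (dQ/dP)·(P/Q) = -1.2861 × 239.4/250.1923 ≈ -1.231.
|E| ≈ 1.231 > 1, so demand is elastic.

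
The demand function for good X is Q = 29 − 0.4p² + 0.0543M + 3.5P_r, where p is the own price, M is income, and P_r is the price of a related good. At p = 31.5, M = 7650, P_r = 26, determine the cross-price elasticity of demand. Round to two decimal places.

Q = 29 − 0.4(31.5)² + 0.0543(7650) + 3.5(26) = 29 − 396.9 + 415.395 + 91 = 138.495.
∂Q/∂P_r = +3.5, so E_xy = 3.5·(26/138.495) ≈ 0.66.
E_xy > 0: the goods are substitutes.

0.66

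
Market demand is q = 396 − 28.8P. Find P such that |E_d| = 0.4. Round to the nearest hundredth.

Set −bP/(a − bP) = −0.4 ⇒ bP = 0.4(a − bP) ⇒ bP(1+0.4) = 0.4·a.
P = 0.4·396/(28.8·1.4) ≈ 3.93.

3.93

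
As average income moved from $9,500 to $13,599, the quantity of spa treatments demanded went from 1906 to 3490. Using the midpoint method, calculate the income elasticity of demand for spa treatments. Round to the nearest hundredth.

%ΔQ = (3490 − 1906)/[(1906+3490)/2] = 1584/2698 ≈ 0.5871.
%ΔY = (13,599 − 9,500)/[(9,500+13,599)/2] = 4099/11549.5 ≈ 0.3549.
E_I = %ΔQ/%ΔY ≈ 1.65.
E_I > 1: normal good (luxury).

1.65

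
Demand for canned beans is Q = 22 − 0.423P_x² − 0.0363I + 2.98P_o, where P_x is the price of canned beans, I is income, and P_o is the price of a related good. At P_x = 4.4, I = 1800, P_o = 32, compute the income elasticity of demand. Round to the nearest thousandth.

-1.491

At the given point, Q = 22 − 0.423(4.4)² − 0.0363(1800) + 2.98(32) = 22 − 8.1893 − 65.34 + 95.36 = 43.8307.
∂Q/∂I = −0.0363, so E_I = -0.0363·(1800/43.8307) ≈ -1.491.
E_I < 0: inferior good.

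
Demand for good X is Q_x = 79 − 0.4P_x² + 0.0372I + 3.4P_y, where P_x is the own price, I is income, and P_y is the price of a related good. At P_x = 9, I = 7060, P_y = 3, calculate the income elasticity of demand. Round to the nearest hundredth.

At the given point, Q_x = 79 − 0.4(9)² + 0.0372(7060) + 3.4(3) = 79 − 32.4 + 262.632 + 10.2 = 319.432.
∂Q_x/∂I = +0.0372, so E_I = 0.0372·(7060/319.432) ≈ 0.82.
E_I ∈ (0,1): normal good (necessity).

0.82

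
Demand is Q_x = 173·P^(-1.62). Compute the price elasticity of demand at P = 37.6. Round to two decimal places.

-1.62

For a Cobb–Douglas (constant-elasticity) form Q_x = A·P^α·…, the elasticity with respect to P equals the exponent α at every point.
Here the exponent on P is -1.62, so the price elasticity of demand is -1.62.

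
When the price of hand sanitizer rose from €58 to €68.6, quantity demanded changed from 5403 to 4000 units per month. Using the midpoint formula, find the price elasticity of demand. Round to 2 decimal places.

%Δq = (4000 − 5403)/[(5403 + 4000)/2] = -1403/4701.5 ≈ -0.2984.
%Δp = (68.6 − 58)/[(58 + 68.6)/2] = 10.6/63.3 ≈ 0.1675.
Arc elasticity E = %Δq/%Δp ≈ -0.2984/0.1675 ≈ -1.78.
|E| > 1: demand is elastic over this range.

-1.78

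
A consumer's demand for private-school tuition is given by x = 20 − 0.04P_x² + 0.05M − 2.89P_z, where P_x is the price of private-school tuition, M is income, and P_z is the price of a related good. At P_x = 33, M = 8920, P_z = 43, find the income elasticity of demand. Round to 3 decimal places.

x = 20 − 0.04(33)² + 0.05(8920) − 2.89(43) = 20 − 43.56 + 446 − 124.27 = 298.17.
∂x/∂M = +0.05, so E_I = 0.05·(8920/298.17) ≈ 1.496.
E_I > 1: normal good (luxury).

1.496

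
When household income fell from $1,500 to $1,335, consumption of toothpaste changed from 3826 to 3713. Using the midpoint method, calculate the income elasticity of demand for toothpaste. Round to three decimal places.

0.258

%ΔQ = (3713 − 3826)/[(3826+3713)/2] = -113/3769.5 ≈ -0.0300.
%ΔM = (1,335 − 1,500)/[(1,500+1,335)/2] = -165/1417.5 ≈ -0.1164.
E_I = %ΔQ/%ΔM ≈ 0.258.
E_I ∈ (0,1): normal good (necessity).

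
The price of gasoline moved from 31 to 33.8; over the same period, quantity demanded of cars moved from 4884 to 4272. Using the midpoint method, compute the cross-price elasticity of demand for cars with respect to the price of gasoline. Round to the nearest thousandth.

%ΔQ_x = (4272 − 4884)/[(4884+4272)/2] = -612/4578 ≈ -0.1337.
%ΔP_y = (33.8 − 31)/[(31+33.8)/2] ≈ 0.0864.
E_xy = -0.1337/0.0864 ≈ -1.547.
E_xy < 0, so cars and gasoline are complements.

-1.547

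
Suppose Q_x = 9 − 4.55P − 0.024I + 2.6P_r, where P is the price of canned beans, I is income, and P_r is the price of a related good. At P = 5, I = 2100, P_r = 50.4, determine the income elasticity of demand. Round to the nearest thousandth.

First evaluate Q_x: 9 − 4.55(5) − 0.024(2100) + 2.6(50.4) = 9 − 22.75 − 50.4 + 131.04 = 66.89.
∂Q_x/∂I = −0.024, so E_I = -0.024·(2100/66.89) ≈ -0.753.
E_I < 0: inferior good.

-0.753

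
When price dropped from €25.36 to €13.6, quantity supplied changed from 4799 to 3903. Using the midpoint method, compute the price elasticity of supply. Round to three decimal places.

%ΔQ = (3903 − 4799)/[(4799 + 3903)/2] = -896/4351 ≈ -0.2059.
%Δp = (13.6 − 25.36)/[(25.36 + 13.6)/2] = -11.76/19.48 ≈ -0.6037.
Arc elasticity E = %ΔQ/%Δp ≈ -0.2059/-0.6037 ≈ 0.341.
|E| < 1: supply is inelastic over this range.

0.341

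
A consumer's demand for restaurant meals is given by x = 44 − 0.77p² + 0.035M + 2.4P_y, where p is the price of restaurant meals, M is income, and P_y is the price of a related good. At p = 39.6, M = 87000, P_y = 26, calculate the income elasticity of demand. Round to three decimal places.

Evaluating quantity at (p, M, P_y) gives x = 44 − 0.77(39.6)² + 0.035(87000) + 2.4(26) = 44 − 1207.4832 + 3045 + 62.4 = 1943.9168.
∂x/∂M = +0.035, so E_I = 0.035·(87000/1943.9168) ≈ 1.566.
E_I > 1: normal good (luxury).

1.566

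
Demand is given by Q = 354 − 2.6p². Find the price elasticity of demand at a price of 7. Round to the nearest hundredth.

-1.12

At p = 7, Q = 226.6.
dQ/dp = −2·2.6·p = −36.4.
Point elasticity E = (dQ/dp)·(p/Q) = -36.4 × 7/226.6 ≈ -1.12.
|E| > 1, so demand is elastic at this price.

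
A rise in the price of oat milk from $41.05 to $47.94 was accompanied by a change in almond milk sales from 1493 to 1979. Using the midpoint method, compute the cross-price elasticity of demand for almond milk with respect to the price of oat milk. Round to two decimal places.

1.81

%ΔQ_x = (1979 − 1493)/[(1493+1979)/2] = 486/1736 ≈ 0.2800.
%ΔP_y = (47.94 − 41.05)/[(41.05+47.94)/2] ≈ 0.1548.
E_xy = 0.2800/0.1548 ≈ 1.81.
E_xy > 0, so almond milk and oat milk are substitutes.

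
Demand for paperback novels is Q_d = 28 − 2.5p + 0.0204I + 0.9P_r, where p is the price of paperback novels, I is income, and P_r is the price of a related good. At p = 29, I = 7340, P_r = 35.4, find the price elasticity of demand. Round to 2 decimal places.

-0.53

Evaluating quantity at (p, I, P_r) gives Q_d = 28 − 2.5(29) + 0.0204(7340) + 0.9(35.4) = 28 − 72.5 + 149.736 + 31.86 = 137.096.
∂Q_d/∂p = −2.5, so E_p = (−2.5)·(29/137.096) ≈ -0.53.
|E_p| < 1: demand is inelastic.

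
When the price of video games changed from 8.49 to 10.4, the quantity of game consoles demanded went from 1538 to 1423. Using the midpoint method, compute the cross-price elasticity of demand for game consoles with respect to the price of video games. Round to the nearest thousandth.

%ΔQ_x = (1423 − 1538)/[(1538+1423)/2] = -115/1480.5 ≈ -0.0777.
%ΔP_y = (10.4 − 8.49)/[(8.49+10.4)/2] ≈ 0.2022.
E_xy = -0.0777/0.2022 ≈ -0.384.
E_xy < 0, so game consoles and video games are complements.

-0.384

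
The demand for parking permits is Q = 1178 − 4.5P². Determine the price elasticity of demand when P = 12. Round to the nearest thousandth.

-2.445

At P = 12, Q = 530.
dQ/dP = −2·4.5·P = −108.
Point elasticity E = (dQ/dP)·(P/Q) = -108 × 12/530 ≈ -2.445.
|E| > 1, so demand is elastic at this price.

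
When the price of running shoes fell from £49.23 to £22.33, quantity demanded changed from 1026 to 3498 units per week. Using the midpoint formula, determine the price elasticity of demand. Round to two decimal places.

%ΔQ = (3498 − 1026)/[(1026 + 3498)/2] = 2472/2262 ≈ 1.0928.
%Δp = (22.33 − 49.23)/[(49.23 + 22.33)/2] = -26.9/35.78 ≈ -0.7518.
Arc elasticity E = %ΔQ/%Δp ≈ 1.0928/-0.7518 ≈ -1.45.
|E| > 1: demand is elastic over this range.

-1.45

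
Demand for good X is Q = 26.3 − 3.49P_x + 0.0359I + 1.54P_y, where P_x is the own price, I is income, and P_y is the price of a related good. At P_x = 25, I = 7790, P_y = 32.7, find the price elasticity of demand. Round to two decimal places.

-0.32

Evaluating quantity at (P_x, I, P_y) gives Q = 26.3 − 3.49(25) + 0.0359(7790) + 1.54(32.7) = 26.3 − 87.25 + 279.661 + 50.358 = 269.069.
∂Q/∂P_x = −3.49, so E_p = (−3.49)·(25/269.069) ≈ -0.32.
|E_p| < 1: demand is inelastic.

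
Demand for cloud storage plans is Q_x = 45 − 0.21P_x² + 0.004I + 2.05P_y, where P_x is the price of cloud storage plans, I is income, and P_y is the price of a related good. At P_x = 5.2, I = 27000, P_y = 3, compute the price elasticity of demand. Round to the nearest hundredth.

Q_x = 45 − 0.21(5.2)² + 0.004(27000) + 2.05(3) = 45 − 5.6784 + 108 + 6.15 = 153.4716.
∂Q_x/∂P_x = −2·0.21·P_x = -2.184, so E_p = -2.184·(5.2/153.4716) ≈ -0.07.
|E_p| < 1: demand is inelastic.

-0.07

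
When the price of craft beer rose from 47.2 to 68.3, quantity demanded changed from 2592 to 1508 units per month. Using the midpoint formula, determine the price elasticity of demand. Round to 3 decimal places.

%ΔQ = (1508 − 2592)/[(2592 + 1508)/2] = -1084/2050 ≈ -0.5288.
%ΔP = (68.3 − 47.2)/[(47.2 + 68.3)/2] = 21.1/57.75 ≈ 0.3654.
Arc elasticity E = %ΔQ/%ΔP ≈ -0.5288/0.3654 ≈ -1.447.
|E| > 1: demand is elastic over this range.

-1.447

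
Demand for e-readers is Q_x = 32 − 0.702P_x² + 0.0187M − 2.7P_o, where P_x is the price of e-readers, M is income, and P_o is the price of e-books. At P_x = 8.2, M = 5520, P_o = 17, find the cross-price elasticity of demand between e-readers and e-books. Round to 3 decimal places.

First evaluate Q_x: 32 − 0.702(8.2)² + 0.0187(5520) − 2.7(17) = 32 − 47.2025 + 103.224 − 45.9 = 42.1215.
∂Q_x/∂P_o = −2.7, so E_xy = -2.7·(17/42.1215) ≈ -1.090.
E_xy < 0: the goods are complements.

-1.090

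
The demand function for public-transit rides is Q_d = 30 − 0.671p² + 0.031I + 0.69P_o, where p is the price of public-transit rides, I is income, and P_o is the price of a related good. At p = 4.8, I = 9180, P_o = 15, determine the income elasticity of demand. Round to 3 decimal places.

At the given point, Q_d = 30 − 0.671(4.8)² + 0.031(9180) + 0.69(15) = 30 − 15.4598 + 284.58 + 10.35 = 309.4702.
∂Q_d/∂I = +0.031, so E_I = 0.031·(9180/309.4702) ≈ 0.920.
E_I ∈ (0,1): normal good (necessity).

0.920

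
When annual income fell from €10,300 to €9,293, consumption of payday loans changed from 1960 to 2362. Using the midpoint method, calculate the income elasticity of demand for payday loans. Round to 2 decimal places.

-1.81

%ΔQ = (2362 − 1960)/[(1960+2362)/2] = 402/2161 ≈ 0.1860.
%ΔI = (9,293 − 10,300)/[(10,300+9,293)/2] = -1007/9796.5 ≈ -0.1028.
E_I = %ΔQ/%ΔI ≈ -1.81.
E_I < 0: inferior good.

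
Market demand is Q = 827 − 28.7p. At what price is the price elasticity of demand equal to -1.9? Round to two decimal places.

18.88

Set −bp/(a − bp) = −1.9 ⇒ bp = 1.9(a − bp) ⇒ bp(1+1.9) = 1.9·a.
p = 1.9·827/(28.7·2.9) ≈ 18.88.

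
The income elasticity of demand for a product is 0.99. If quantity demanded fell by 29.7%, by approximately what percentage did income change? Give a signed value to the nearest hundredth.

%ΔQ ≈ E × %ΔI ⇒ %ΔI = %ΔQ / E = (-29.7%)/(0.99) = -30.00%.

-30.00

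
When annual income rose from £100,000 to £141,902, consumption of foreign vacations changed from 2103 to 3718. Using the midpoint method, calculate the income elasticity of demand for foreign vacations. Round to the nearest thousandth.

1.602

%ΔQ = (3718 − 2103)/[(2103+3718)/2] = 1615/2910.5 ≈ 0.5549.
%ΔY = (141,902 − 100,000)/[(100,000+141,902)/2] = 41902/120951 ≈ 0.3464.
E_I = %ΔQ/%ΔY ≈ 1.602.
E_I > 1: normal good (luxury).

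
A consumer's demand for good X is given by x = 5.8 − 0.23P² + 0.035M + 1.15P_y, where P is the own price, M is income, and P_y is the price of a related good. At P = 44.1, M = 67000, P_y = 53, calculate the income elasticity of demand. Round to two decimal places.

x = 5.8 − 0.23(44.1)² + 0.035(67000) + 1.15(53) = 5.8 − 447.3063 + 2345 + 60.95 = 1964.4437.
∂x/∂M = +0.035, so E_I = 0.035·(67000/1964.4437) ≈ 1.19.
E_I > 1: normal good (luxury).

1.19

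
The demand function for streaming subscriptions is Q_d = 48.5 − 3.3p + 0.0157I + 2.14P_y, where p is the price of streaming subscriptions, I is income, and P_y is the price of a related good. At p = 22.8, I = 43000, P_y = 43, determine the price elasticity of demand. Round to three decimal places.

First evaluate Q_d: 48.5 − 3.3(22.8) + 0.0157(43000) + 2.14(43) = 48.5 − 75.24 + 675.1 + 92.02 = 740.38.
∂Q_d/∂p = −3.3, so E_p = (−3.3)·(22.8/740.38) ≈ -0.102.
|E_p| < 1: demand is inelastic.

-0.102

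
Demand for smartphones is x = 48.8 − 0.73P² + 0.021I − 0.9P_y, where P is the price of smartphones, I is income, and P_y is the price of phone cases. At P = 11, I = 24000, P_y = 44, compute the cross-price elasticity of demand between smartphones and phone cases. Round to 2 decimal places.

-0.09

Evaluating quantity at (P, I, P_y) gives x = 48.8 − 0.73(11)² + 0.021(24000) − 0.9(44) = 48.8 − 88.33 + 504 − 39.6 = 424.87.
∂x/∂P_y = −0.9, so E_xy = -0.9·(44/424.87) ≈ -0.09.
E_xy < 0: the goods are complements.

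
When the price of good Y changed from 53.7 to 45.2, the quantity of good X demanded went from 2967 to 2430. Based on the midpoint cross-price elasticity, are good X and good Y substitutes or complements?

%ΔQ_x = (2430 − 2967)/[(2967+2430)/2] = -537/2698.5 ≈ -0.1990.
%ΔP_y = (45.2 − 53.7)/[(53.7+45.2)/2] ≈ -0.1719.
E_xy = -0.1990/-0.1719 ≈ 1.158.
E_xy > 0, so the goods are substitutes.

substitutes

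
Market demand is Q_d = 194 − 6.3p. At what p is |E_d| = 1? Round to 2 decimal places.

For linear demand Q_d = a − bp, E = −bp/(a − bp). |E| = 1 ⇒ bp = a − bp ⇒ p = a/(2b).
p = 194/(2·6.3) ≈ 15.40.

15.40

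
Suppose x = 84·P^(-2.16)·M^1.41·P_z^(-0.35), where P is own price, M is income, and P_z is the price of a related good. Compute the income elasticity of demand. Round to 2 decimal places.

1.41

For a Cobb–Douglas (constant-elasticity) form x = A·M^α·…, the elasticity with respect to M equals the exponent α at every point.
Here the exponent on M is 1.41, so the income elasticity of demand is 1.41.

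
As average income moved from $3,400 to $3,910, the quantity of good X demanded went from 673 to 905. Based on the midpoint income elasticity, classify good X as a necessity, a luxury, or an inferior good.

luxury

%ΔQ = (905 − 673)/[(673+905)/2] = 232/789 ≈ 0.2940.
%ΔY = (3,910 − 3,400)/[(3,400+3,910)/2] = 510/3655 ≈ 0.1395.
E_I = %ΔQ/%ΔY ≈ 2.107.
E_I > 1: normal good (luxury).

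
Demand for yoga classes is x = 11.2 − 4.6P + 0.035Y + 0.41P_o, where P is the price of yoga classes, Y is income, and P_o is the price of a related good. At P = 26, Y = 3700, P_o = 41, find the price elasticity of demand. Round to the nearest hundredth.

-3.15

First evaluate x: 11.2 − 4.6(26) + 0.035(3700) + 0.41(41) = 11.2 − 119.6 + 129.5 + 16.81 = 37.91.
∂x/∂P = −4.6, so E_p = (−4.6)·(26/37.91) ≈ -3.15.
|E_p| > 1: demand is elastic.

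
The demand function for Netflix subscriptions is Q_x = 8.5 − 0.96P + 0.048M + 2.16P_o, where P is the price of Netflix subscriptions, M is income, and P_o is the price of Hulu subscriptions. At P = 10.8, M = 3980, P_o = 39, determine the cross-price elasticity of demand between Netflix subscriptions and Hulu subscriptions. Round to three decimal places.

At the given point, Q_x = 8.5 − 0.96(10.8) + 0.048(3980) + 2.16(39) = 8.5 − 10.368 + 191.04 + 84.24 = 273.412.
∂Q_x/∂P_o = +2.16, so E_xy = 2.16·(39/273.412) ≈ 0.308.
E_xy > 0: the goods are substitutes.

0.308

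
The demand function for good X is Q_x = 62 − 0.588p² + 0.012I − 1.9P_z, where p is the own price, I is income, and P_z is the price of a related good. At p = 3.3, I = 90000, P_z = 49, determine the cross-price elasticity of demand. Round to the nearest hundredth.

At the given point, Q_x = 62 − 0.588(3.3)² + 0.012(90000) − 1.9(49) = 62 − 6.4033 + 1080 − 93.1 = 1042.4967.
∂Q_x/∂P_z = −1.9, so E_xy = -1.9·(49/1042.4967) ≈ -0.09.
E_xy < 0: the goods are complements.

-0.09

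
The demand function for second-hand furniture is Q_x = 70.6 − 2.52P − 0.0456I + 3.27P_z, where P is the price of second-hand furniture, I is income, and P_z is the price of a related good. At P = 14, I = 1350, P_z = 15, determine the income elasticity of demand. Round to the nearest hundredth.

First evaluate Q_x: 70.6 − 2.52(14) − 0.0456(1350) + 3.27(15) = 70.6 − 35.28 − 61.56 + 49.05 = 22.81.
∂Q_x/∂I = −0.0456, so E_I = -0.0456·(1350/22.81) ≈ -2.70.
E_I < 0: inferior good.

-2.70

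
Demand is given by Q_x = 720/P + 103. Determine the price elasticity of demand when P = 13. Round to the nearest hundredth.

-0.35

At P = 13, Q_x = 158.3846.
dQ_x/dP = −720/P² = −4.2604.
Point elasticity E = (dQ_x/dP)·(P/Q_x) = -4.2604 × 13/158.3846 ≈ -0.35.
|E| < 1, so demand is inelastic at this price.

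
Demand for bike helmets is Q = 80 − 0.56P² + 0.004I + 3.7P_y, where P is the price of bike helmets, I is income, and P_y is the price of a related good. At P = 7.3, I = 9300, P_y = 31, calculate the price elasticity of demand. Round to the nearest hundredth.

First evaluate Q: 80 − 0.56(7.3)² + 0.004(9300) + 3.7(31) = 80 − 29.8424 + 37.2 + 114.7 = 202.0576.
∂Q/∂P = −2·0.56·P = -8.176, so E_p = -8.176·(7.3/202.0576) ≈ -0.30.
|E_p| < 1: demand is inelastic.

-0.30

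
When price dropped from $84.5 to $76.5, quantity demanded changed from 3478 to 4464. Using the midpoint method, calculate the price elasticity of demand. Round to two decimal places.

%ΔQ = (4464 − 3478)/[(3478 + 4464)/2] = 986/3971 ≈ 0.2483.
%Δp = (76.5 − 84.5)/[(84.5 + 76.5)/2] = -8/80.5 ≈ -0.0994.
Arc elasticity E = %ΔQ/%Δp ≈ 0.2483/-0.0994 ≈ -2.50.
|E| > 1: demand is elastic over this range.

-2.50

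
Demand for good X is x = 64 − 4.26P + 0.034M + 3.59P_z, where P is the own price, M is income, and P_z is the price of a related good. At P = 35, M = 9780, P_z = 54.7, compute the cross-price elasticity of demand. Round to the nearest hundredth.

0.44

Substituting, x = 64 − 4.26(35) + 0.034(9780) + 3.59(54.7) = 64 − 149.1 + 332.52 + 196.373 = 443.793.
∂x/∂P_z = +3.59, so E_xy = 3.59·(54.7/443.793) ≈ 0.44.
E_xy > 0: the goods are substitutes.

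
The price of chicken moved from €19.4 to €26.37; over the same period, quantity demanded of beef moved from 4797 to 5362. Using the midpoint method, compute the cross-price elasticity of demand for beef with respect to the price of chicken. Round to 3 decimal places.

%ΔQ_x = (5362 − 4797)/[(4797+5362)/2] = 565/5079.5 ≈ 0.1112.
%ΔP_y = (26.37 − 19.4)/[(19.4+26.37)/2] ≈ 0.3046.
E_xy = 0.1112/0.3046 ≈ 0.365.
E_xy > 0, so beef and chicken are substitutes.

0.365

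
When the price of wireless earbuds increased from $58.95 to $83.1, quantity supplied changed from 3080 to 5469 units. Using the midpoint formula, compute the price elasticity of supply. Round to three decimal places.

1.644

%ΔQ = (5469 − 3080)/[(3080 + 5469)/2] = 2389/4274.5 ≈ 0.5589.
%Δp = (83.1 − 58.95)/[(58.95 + 83.1)/2] = 24.15/71.025 ≈ 0.3400.
Arc elasticity E = %ΔQ/%Δp ≈ 0.5589/0.3400 ≈ 1.644.
|E| > 1: supply is elastic over this range.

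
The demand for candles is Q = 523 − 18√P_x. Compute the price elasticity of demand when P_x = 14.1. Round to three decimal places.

-0.074

At P_x = 14.1, Q = 455.4101.
dQ/dP_x = −18/(2√P_x) = −18/(2·3.755).
Point elasticity E = (dQ/dP_x)·(P_x/Q) = -2.3968 × 14.1/455.4101 ≈ -0.074.
|E| < 1, so demand is inelastic at this price.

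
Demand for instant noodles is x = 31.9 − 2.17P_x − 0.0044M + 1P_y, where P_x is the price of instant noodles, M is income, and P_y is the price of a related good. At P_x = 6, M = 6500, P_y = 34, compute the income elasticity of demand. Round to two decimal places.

-1.18

At the given point, x = 31.9 − 2.17(6) − 0.0044(6500) + 1(34) = 31.9 − 13.02 − 28.6 + 34 = 24.28.
∂x/∂M = −0.0044, so E_I = -0.0044·(6500/24.28) ≈ -1.18.
E_I < 0: inferior good.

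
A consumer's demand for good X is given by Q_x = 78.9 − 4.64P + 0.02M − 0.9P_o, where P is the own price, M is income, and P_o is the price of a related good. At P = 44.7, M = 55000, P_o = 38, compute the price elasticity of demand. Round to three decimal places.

First evaluate Q_x: 78.9 − 4.64(44.7) + 0.02(55000) − 0.9(38) = 78.9 − 207.408 + 1100 − 34.2 = 937.292.
∂Q_x/∂P = −4.64, so E_p = (−4.64)·(44.7/937.292) ≈ -0.221.
|E_p| < 1: demand is inelastic.

-0.221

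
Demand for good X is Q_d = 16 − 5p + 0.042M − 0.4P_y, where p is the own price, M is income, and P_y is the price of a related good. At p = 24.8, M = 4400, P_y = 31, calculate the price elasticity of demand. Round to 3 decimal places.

First evaluate Q_d: 16 − 5(24.8) + 0.042(4400) − 0.4(31) = 16 − 124 + 184.8 − 12.4 = 64.4.
∂Q_d/∂p = −5, so E_p = (−5)·(24.8/64.4) ≈ -1.925.
|E_p| > 1: demand is elastic.

-1.925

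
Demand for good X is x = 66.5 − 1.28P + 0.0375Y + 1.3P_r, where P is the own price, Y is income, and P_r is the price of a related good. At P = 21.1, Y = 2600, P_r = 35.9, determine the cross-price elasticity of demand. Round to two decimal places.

x = 66.5 − 1.28(21.1) + 0.0375(2600) + 1.3(35.9) = 66.5 − 27.008 + 97.5 + 46.67 = 183.662.
∂x/∂P_r = +1.3, so E_xy = 1.3·(35.9/183.662) ≈ 0.25.
E_xy > 0: the goods are substitutes.

0.25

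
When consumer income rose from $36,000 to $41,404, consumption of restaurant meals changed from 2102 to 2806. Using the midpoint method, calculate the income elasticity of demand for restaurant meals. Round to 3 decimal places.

%ΔQ = (2806 − 2102)/[(2102+2806)/2] = 704/2454 ≈ 0.2869.
%ΔM = (41,404 − 36,000)/[(36,000+41,404)/2] = 5404/38702 ≈ 0.1396.
E_I = %ΔQ/%ΔM ≈ 2.055.
E_I > 1: normal good (luxury).

2.055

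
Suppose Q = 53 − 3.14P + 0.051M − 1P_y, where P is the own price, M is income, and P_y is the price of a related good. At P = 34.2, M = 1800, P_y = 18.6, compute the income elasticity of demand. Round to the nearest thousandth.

4.880

Evaluating quantity at (P, M, P_y) gives Q = 53 − 3.14(34.2) + 0.051(1800) − 1(18.6) = 53 − 107.388 + 91.8 − 18.6 = 18.812.
∂Q/∂M = +0.051, so E_I = 0.051·(1800/18.812) ≈ 4.880.
E_I > 1: normal good (luxury).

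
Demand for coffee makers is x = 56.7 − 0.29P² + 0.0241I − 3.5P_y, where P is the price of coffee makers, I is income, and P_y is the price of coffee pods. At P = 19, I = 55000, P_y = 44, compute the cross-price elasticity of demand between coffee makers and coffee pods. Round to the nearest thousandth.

First evaluate x: 56.7 − 0.29(19)² + 0.0241(55000) − 3.5(44) = 56.7 − 104.69 + 1325.5 − 154 = 1123.51.
∂x/∂P_y = −3.5, so E_xy = -3.5·(44/1123.51) ≈ -0.137.
E_xy < 0: the goods are complements.

-0.137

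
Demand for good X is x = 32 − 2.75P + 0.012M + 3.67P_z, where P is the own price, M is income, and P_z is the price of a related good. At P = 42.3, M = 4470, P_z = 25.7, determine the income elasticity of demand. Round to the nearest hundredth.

Substituting, x = 32 − 2.75(42.3) + 0.012(4470) + 3.67(25.7) = 32 − 116.325 + 53.64 + 94.319 = 63.634.
∂x/∂M = +0.012, so E_I = 0.012·(4470/63.634) ≈ 0.84.
E_I ∈ (0,1): normal good (necessity).

0.84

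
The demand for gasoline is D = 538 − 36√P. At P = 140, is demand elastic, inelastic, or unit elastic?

At P = 140, D = 112.0423.
dD/dP = −36/(2√P) = −36/(2·11.8322).
Point elasticity E = (dD/dP)·(P/D) = -1.5213 × 140/112.0423 ≈ -1.901.
|E| ≈ 1.901 > 1, so demand is elastic.

elastic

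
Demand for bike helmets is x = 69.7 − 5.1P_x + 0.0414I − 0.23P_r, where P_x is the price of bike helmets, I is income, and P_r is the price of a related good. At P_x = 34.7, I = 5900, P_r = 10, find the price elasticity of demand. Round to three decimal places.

-1.314

First evaluate x: 69.7 − 5.1(34.7) + 0.0414(5900) − 0.23(10) = 69.7 − 176.97 + 244.26 − 2.3 = 134.69.
∂x/∂P_x = −5.1, so E_p = (−5.1)·(34.7/134.69) ≈ -1.314.
|E_p| > 1: demand is elastic.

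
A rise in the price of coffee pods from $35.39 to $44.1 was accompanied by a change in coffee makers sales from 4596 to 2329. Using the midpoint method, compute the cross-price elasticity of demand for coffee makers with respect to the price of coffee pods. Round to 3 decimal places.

%ΔQ_x = (2329 − 4596)/[(4596+2329)/2] = -2267/3462.5 ≈ -0.6547.
%ΔP_y = (44.1 − 35.39)/[(35.39+44.1)/2] ≈ 0.2191.
E_xy = -0.6547/0.2191 ≈ -2.988.
E_xy < 0, so coffee makers and coffee pods are complements.

-2.988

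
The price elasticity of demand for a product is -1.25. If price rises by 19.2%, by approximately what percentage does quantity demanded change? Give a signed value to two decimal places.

-24.00

%ΔQ ≈ E × %ΔP = (-1.25) × (19.2%) = -24.00%.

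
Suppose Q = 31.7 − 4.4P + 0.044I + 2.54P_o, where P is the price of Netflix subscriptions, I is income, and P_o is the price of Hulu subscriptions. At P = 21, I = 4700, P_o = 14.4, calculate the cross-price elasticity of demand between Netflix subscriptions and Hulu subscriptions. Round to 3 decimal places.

0.200

Substituting, Q = 31.7 − 4.4(21) + 0.044(4700) + 2.54(14.4) = 31.7 − 92.4 + 206.8 + 36.576 = 182.676.
∂Q/∂P_o = +2.54, so E_xy = 2.54·(14.4/182.676) ≈ 0.200.
E_xy > 0: the goods are substitutes.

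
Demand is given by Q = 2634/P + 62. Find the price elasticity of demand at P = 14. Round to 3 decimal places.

-0.752

At P = 14, Q = 250.1429.
dQ/dP = −2634/P² = −13.4388.
Point elasticity E = (dQ/dP)·(P/Q) = -13.4388 × 14/250.1429 ≈ -0.752.
|E| < 1, so demand is inelastic at this price.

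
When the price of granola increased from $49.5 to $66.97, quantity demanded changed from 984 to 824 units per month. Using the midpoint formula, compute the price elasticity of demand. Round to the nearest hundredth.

-0.59

%ΔQ = (824 − 984)/[(984 + 824)/2] = -160/904 ≈ -0.1770.
%ΔP = (66.97 − 49.5)/[(49.5 + 66.97)/2] = 17.47/58.235 ≈ 0.3000.
Arc elasticity E = %ΔQ/%ΔP ≈ -0.1770/0.3000 ≈ -0.59.
|E| < 1: demand is inelastic over this range.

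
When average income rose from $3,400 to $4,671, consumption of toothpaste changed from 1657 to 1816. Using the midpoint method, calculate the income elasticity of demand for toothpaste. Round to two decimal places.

%ΔQ = (1816 − 1657)/[(1657+1816)/2] = 159/1736.5 ≈ 0.0916.
%ΔM = (4,671 − 3,400)/[(3,400+4,671)/2] = 1271/4035.5 ≈ 0.3150.
E_I = %ΔQ/%ΔM ≈ 0.29.
E_I ∈ (0,1): normal good (necessity).

0.29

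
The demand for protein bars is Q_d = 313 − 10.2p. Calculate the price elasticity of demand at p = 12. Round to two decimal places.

At p = 12, Q_d = 190.6.
dQ_d/dp = −10.2.
Point elasticity E = (dQ_d/dp)·(p/Q_d) = -10.2 × 12/190.6 ≈ -0.64.
|E| < 1, so demand is inelastic at this price.

-0.64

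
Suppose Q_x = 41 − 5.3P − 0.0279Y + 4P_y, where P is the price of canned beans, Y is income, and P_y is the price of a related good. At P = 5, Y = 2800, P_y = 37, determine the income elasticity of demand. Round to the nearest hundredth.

-0.93

Q_x = 41 − 5.3(5) − 0.0279(2800) + 4(37) = 41 − 26.5 − 78.12 + 148 = 84.38.
∂Q_x/∂Y = −0.0279, so E_I = -0.0279·(2800/84.38) ≈ -0.93.
E_I < 0: inferior good.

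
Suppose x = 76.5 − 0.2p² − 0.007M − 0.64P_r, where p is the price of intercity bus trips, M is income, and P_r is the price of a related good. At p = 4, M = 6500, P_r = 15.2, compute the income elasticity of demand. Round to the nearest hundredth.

At the given point, x = 76.5 − 0.2(4)² − 0.007(6500) − 0.64(15.2) = 76.5 − 3.2 − 45.5 − 9.728 = 18.072.
∂x/∂M = −0.007, so E_I = -0.007·(6500/18.072) ≈ -2.52.
E_I < 0: inferior good.

-2.52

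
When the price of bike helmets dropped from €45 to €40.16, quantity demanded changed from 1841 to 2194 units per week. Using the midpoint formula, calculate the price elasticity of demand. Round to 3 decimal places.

-1.539

%ΔQ = (2194 − 1841)/[(1841 + 2194)/2] = 353/2017.5 ≈ 0.1750.
%Δp = (40.16 − 45)/[(45 + 40.16)/2] = -4.84/42.58 ≈ -0.1137.
Arc elasticity E = %ΔQ/%Δp ≈ 0.1750/-0.1137 ≈ -1.539.
|E| > 1: demand is elastic over this range.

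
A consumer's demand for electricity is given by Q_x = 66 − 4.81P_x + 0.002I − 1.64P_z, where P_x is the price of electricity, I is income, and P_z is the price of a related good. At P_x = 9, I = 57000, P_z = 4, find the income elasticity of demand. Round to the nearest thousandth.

Evaluating quantity at (P_x, I, P_z) gives Q_x = 66 − 4.81(9) + 0.002(57000) − 1.64(4) = 66 − 43.29 + 114 − 6.56 = 130.15.
∂Q_x/∂I = +0.002, so E_I = 0.002·(57000/130.15) ≈ 0.876.
E_I ∈ (0,1): normal good (necessity).

0.876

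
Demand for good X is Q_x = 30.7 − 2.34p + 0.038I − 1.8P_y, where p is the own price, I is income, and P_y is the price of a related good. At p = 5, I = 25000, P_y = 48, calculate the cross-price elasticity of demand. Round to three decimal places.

-0.098

Q_x = 30.7 − 2.34(5) + 0.038(25000) − 1.8(48) = 30.7 − 11.7 + 950 − 86.4 = 882.6.
∂Q_x/∂P_y = −1.8, so E_xy = -1.8·(48/882.6) ≈ -0.098.
E_xy < 0: the goods are complements.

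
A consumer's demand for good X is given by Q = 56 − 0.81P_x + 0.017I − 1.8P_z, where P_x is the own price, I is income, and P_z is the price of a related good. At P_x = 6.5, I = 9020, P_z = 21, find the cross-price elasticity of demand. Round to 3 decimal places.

At the given point, Q = 56 − 0.81(6.5) + 0.017(9020) − 1.8(21) = 56 − 5.265 + 153.34 − 37.8 = 166.275.
∂Q/∂P_z = −1.8, so E_xy = -1.8·(21/166.275) ≈ -0.227.
E_xy < 0: the goods are complements.

-0.227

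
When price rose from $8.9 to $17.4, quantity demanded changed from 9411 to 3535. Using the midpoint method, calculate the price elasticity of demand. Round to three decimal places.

-1.404

%Δq = (3535 − 9411)/[(9411 + 3535)/2] = -5876/6473 ≈ -0.9078.
%ΔP = (17.4 − 8.9)/[(8.9 + 17.4)/2] = 8.5/13.15 ≈ 0.6464.
Arc elasticity E = %Δq/%ΔP ≈ -0.9078/0.6464 ≈ -1.404.
|E| > 1: demand is elastic over this range.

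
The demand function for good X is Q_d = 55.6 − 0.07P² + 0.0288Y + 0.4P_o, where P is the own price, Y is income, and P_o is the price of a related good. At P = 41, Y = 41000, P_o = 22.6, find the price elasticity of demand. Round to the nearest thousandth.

-0.209

Q_d = 55.6 − 0.07(41)² + 0.0288(41000) + 0.4(22.6) = 55.6 − 117.67 + 1180.8 + 9.04 = 1127.77.
∂Q_d/∂P = −2·0.07·P = -5.74, so E_p = -5.74·(41/1127.77) ≈ -0.209.
|E_p| < 1: demand is inelastic.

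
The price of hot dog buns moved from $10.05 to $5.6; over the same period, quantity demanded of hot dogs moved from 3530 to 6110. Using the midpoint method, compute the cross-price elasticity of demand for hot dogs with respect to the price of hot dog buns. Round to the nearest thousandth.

%ΔQ_x = (6110 − 3530)/[(3530+6110)/2] = 2580/4820 ≈ 0.5353.
%ΔP_y = (5.6 − 10.05)/[(10.05+5.6)/2] ≈ -0.5687.
E_xy = 0.5353/-0.5687 ≈ -0.941.
E_xy < 0, so hot dogs and hot dog buns are complements.

-0.941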